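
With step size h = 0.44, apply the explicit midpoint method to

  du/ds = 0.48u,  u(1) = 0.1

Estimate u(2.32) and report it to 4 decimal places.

Midpoint: k1 = f(s_n, u_n); k2 = f(s_n + h/2, u_n + (h/2)·k1); u_{n+1} = u_n + h·k2.
s=1.000000, u=0.100000:
  k1 = f(1.000000, 0.100000) = 0.048000
  k2 = f(1.220000, 0.110560) = 0.053069
  u ← 0.100000 + 0.44·0.053069 = 0.123350
s=1.440000, u=0.123350:
  k1 = f(1.440000, 0.123350) = 0.059208
  k2 = f(1.660000, 0.136376) = 0.065461
  u ← 0.123350 + 0.44·0.065461 = 0.152153
s=1.880000, u=0.152153:
  k1 = f(1.880000, 0.152153) = 0.073033
  k2 = f(2.100000, 0.168220) = 0.080746
  u ← 0.152153 + 0.44·0.080746 = 0.187681
u(2.32) ≈ 0.1877

0.1877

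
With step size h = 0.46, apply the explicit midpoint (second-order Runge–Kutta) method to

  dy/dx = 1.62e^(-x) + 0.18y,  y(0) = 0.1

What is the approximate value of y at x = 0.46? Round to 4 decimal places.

0.7316

Midpoint: k1 = f(x_n, y_n); k2 = f(x_n + h/2, y_n + (h/2)·k1); y_{n+1} = y_n + h·k2.
x=0.000000, y=0.100000:
  k1 = f(0.000000, 0.100000) = 1.638000
  k2 = f(0.230000, 0.476740) = 1.372958
  y ← 0.100000 + 0.46·1.372958 = 0.731561
y(0.46) ≈ 0.7316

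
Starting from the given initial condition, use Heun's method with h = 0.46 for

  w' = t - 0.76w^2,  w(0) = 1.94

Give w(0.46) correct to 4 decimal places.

Heun: k1 = f(t_n, w_n); k2 = f(t_n + h, w_n + h·k1); w_{n+1} = w_n + (h/2)·(k1 + k2).
t=0.000000, w=1.940000:
  k1 = f(0.000000, 1.940000) = -2.860336
  k2 = f(0.460000, 0.624245) = 0.163841
  w ← 1.940000 + (0.46/2)·(-2.860336 + 0.163841) = 1.319806
w(0.46) ≈ 1.3198

1.3198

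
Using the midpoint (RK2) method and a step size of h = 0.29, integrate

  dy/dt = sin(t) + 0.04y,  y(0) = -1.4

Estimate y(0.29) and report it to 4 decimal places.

Midpoint: k1 = f(t_n, y_n); k2 = f(t_n + h/2, y_n + (h/2)·k1); y_{n+1} = y_n + h·k2.
t=0.000000, y=-1.400000:
  k1 = f(0.000000, -1.400000) = -0.056000
  k2 = f(0.145000, -1.408120) = 0.088168
  y ← -1.400000 + 0.29·0.088168 = -1.374431
y(0.29) ≈ -1.3744

-1.3744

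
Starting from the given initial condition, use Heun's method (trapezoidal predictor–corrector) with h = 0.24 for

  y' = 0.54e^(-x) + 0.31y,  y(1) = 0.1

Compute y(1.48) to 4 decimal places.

Heun: k1 = f(x_n, y_n); k2 = f(x_n + h, y_n + h·k1); y_{n+1} = y_n + (h/2)·(k1 + k2).
x=1.000000, y=0.100000:
  k1 = f(1.000000, 0.100000) = 0.229655
  k2 = f(1.240000, 0.155117) = 0.204354
  y ← 0.100000 + (0.24/2)·(0.229655 + 0.204354) = 0.152081
x=1.240000, y=0.152081:
  k1 = f(1.240000, 0.152081) = 0.203413
  k2 = f(1.480000, 0.200900) = 0.185203
  y ← 0.152081 + (0.24/2)·(0.203413 + 0.185203) = 0.198715
y(1.48) ≈ 0.1987

0.1987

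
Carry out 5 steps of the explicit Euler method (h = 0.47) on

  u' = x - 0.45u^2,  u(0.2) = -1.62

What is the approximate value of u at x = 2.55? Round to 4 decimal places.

Euler: u_{n+1} = u_n + h·f(x_n, u_n).
x=0.200000, u=-1.620000: f=-0.980980 → u ← -1.620000 + 0.47·(-0.980980) = -2.081061
x=0.670000, u=-2.081061: f=-1.278866 → u ← -2.081061 + 0.47·(-1.278866) = -2.682128
x=1.140000, u=-2.682128: f=-2.097214 → u ← -2.682128 + 0.47·(-2.097214) = -3.667818
x=1.610000, u=-3.667818: f=-4.443800 → u ← -3.667818 + 0.47·(-4.443800) = -5.756404
x=2.080000, u=-5.756404: f=-12.831285 → u ← -5.756404 + 0.47·(-12.831285) = -11.787108
u(2.55) ≈ -11.7871

-11.7871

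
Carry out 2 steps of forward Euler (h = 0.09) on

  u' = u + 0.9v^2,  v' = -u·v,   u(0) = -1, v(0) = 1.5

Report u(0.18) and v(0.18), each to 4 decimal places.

-0.7729, 1.7686

Euler on (u,v): u_{n+1} = u_n + h·u', v_{n+1} = v_n + h·v'.
0.000000: (-1.000000, 1.500000); f=(1.025000, 1.500000) → (-0.907750, 1.635000)
0.090000: (-0.907750, 1.635000); f=(1.498153, 1.484171) → (-0.772916, 1.768575)
(u(0.18), v(0.18)) ≈ (-0.7729, 1.7686)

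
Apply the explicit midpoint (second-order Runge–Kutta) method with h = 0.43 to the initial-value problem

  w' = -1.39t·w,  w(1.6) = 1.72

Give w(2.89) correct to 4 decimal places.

Midpoint: k1 = f(t_n, w_n); k2 = f(t_n + h/2, w_n + (h/2)·k1); w_{n+1} = w_n + h·k2.
t=1.600000, w=1.720000:
  k1 = f(1.600000, 1.720000) = -3.825280
  k2 = f(1.815000, 0.897565) = -2.264421
  w ← 1.720000 + 0.43·(-2.264421) = 0.746299
t=2.030000, w=0.746299:
  k1 = f(2.030000, 0.746299) = -2.105831
  k2 = f(2.245000, 0.293545) = -0.916022
  w ← 0.746299 + 0.43·(-0.916022) = 0.352409
t=2.460000, w=0.352409:
  k1 = f(2.460000, 0.352409) = -1.205028
  k2 = f(2.675000, 0.093328) = -0.347018
  w ← 0.352409 + 0.43·(-0.347018) = 0.203192
w(2.89) ≈ 0.2032

0.2032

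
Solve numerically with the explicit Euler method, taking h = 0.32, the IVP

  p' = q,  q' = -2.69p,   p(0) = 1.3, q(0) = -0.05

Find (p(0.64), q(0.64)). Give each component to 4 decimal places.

Euler on (p,q): p_{n+1} = p_n + h·p', q_{n+1} = q_n + h·q'.
0.000000: (1.300000, -0.050000); f=(-0.050000, -3.497000) → (1.284000, -1.169040)
0.320000: (1.284000, -1.169040); f=(-1.169040, -3.453960) → (0.909907, -2.274307)
(p(0.64), q(0.64)) ≈ (0.9099, -2.2743)

0.9099, -2.2743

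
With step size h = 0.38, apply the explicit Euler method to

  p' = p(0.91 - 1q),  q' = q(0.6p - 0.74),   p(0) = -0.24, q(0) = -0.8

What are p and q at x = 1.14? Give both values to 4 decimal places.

-0.9025, -0.1934

Euler on (p,q): p_{n+1} = p_n + h·p', q_{n+1} = q_n + h·q'.
0.000000: (-0.240000, -0.800000); f=(-0.410400, 0.707200) → (-0.395952, -0.531264)
0.380000: (-0.395952, -0.531264); f=(-0.570671, 0.519348) → (-0.612807, -0.333912)
0.760000: (-0.612807, -0.333912); f=(-0.762278, 0.369869) → (-0.902473, -0.193362)
(p(1.14), q(1.14)) ≈ (-0.9025, -0.1934)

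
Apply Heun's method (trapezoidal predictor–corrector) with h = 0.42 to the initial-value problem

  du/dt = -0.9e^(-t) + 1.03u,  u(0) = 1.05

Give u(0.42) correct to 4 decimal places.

1.2075

Heun: k1 = f(t_n, u_n); k2 = f(t_n + h, u_n + h·k1); u_{n+1} = u_n + (h/2)·(k1 + k2).
t=0.000000, u=1.050000:
  k1 = f(0.000000, 1.050000) = 0.181500
  k2 = f(0.420000, 1.126230) = 0.568675
  u ← 1.050000 + (0.42/2)·(0.181500 + 0.568675) = 1.207537
u(0.42) ≈ 1.2075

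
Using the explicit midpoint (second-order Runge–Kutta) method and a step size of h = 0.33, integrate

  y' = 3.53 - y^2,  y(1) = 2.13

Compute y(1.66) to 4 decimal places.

Midpoint: k1 = f(x_n, y_n); k2 = f(x_n + h/2, y_n + (h/2)·k1); y_{n+1} = y_n + h·k2.
x=1.000000, y=2.130000:
  k1 = f(1.000000, 2.130000) = -1.006900
  k2 = f(1.165000, 1.963861) = -0.326752
  y ← 2.130000 + 0.33·(-0.326752) = 2.022172
x=1.330000, y=2.022172:
  k1 = f(1.330000, 2.022172) = -0.559179
  k2 = f(1.495000, 1.929907) = -0.194542
  y ← 2.022172 + 0.33·(-0.194542) = 1.957973
y(1.66) ≈ 1.9580

1.9580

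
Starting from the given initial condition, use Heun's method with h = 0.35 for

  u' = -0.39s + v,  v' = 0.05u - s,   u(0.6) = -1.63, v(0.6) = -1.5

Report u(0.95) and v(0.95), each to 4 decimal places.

Heun on (u,v): k1 = f(s_n, state_n); k2 = f(s_n + h, state_n + h·k1); state_{n+1} = state_n + (h/2)·(k1 + k2).
0.600000: (-1.630000, -1.500000)
  k1 = (-1.734000, -0.681500)
  predictor → (-2.236900, -1.738525)
  k2 = (-2.109025, -1.061845)
  → (-2.302529, -1.805085)
(u(0.95), v(0.95)) ≈ (-2.3025, -1.8051)

-2.3025, -1.8051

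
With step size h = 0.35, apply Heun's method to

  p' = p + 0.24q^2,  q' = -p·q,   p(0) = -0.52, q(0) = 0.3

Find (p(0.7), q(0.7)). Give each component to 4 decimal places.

-1.0042, 0.4957

Heun on (p,q): k1 = f(t_n, state_n); k2 = f(t_n + h, state_n + h·k1); state_{n+1} = state_n + (h/2)·(k1 + k2).
0.000000: (-0.520000, 0.300000)
  k1 = (-0.498400, 0.156000)
  predictor → (-0.694440, 0.354600)
  k2 = (-0.664262, 0.246248)
  → (-0.723466, 0.370393)
0.350000: (-0.723466, 0.370393)
  k1 = (-0.690540, 0.267967)
  predictor → (-0.965155, 0.464182)
  k2 = (-0.913443, 0.448007)
  → (-1.004163, 0.495689)
(p(0.7), q(0.7)) ≈ (-1.0042, 0.4957)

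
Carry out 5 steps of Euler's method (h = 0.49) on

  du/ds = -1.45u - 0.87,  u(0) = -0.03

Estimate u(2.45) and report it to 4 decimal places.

Euler: u_{n+1} = u_n + h·f(s_n, u_n).
s=0.000000, u=-0.030000: f=-0.826500 → u ← -0.030000 + 0.49·(-0.826500) = -0.434985
s=0.490000, u=-0.434985: f=-0.239272 → u ← -0.434985 + 0.49·(-0.239272) = -0.552228
s=0.980000, u=-0.552228: f=-0.069269 → u ← -0.552228 + 0.49·(-0.069269) = -0.586170
s=1.470000, u=-0.586170: f=-0.020053 → u ← -0.586170 + 0.49·(-0.020053) = -0.595996
s=1.960000, u=-0.595996: f=-0.005805 → u ← -0.595996 + 0.49·(-0.005805) = -0.598841
u(2.45) ≈ -0.5988

-0.5988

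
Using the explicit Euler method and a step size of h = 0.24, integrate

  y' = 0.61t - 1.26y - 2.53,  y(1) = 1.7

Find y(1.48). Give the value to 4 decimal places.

0.0802

Euler: y_{n+1} = y_n + h·f(t_n, y_n).
t=1.000000, y=1.700000: f=-4.062000 → y ← 1.700000 + 0.24·(-4.062000) = 0.725120
t=1.240000, y=0.725120: f=-2.687251 → y ← 0.725120 + 0.24·(-2.687251) = 0.080180
y(1.48) ≈ 0.0802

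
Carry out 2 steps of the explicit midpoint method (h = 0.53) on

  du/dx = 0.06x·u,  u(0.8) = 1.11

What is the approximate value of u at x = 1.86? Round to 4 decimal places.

Midpoint: k1 = f(x_n, u_n); k2 = f(x_n + h/2, u_n + (h/2)·k1); u_{n+1} = u_n + h·k2.
x=0.800000, u=1.110000:
  k1 = f(0.800000, 1.110000) = 0.053280
  k2 = f(1.065000, 1.124119) = 0.071831
  u ← 1.110000 + 0.53·0.071831 = 1.148071
x=1.330000, u=1.148071:
  k1 = f(1.330000, 1.148071) = 0.091616
  k2 = f(1.595000, 1.172349) = 0.112194
  u ← 1.148071 + 0.53·0.112194 = 1.207533
u(1.86) ≈ 1.2075

1.2075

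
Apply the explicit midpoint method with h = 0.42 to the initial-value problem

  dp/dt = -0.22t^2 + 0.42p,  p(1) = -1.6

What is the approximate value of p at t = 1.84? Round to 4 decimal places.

-2.7061

Midpoint: k1 = f(t_n, p_n); k2 = f(t_n + h/2, p_n + (h/2)·k1); p_{n+1} = p_n + h·k2.
t=1.000000, p=-1.600000:
  k1 = f(1.000000, -1.600000) = -0.892000
  k2 = f(1.210000, -1.787320) = -1.072776
  p ← -1.600000 + 0.42·(-1.072776) = -2.050566
t=1.420000, p=-2.050566:
  k1 = f(1.420000, -2.050566) = -1.304846
  k2 = f(1.630000, -2.324584) = -1.560843
  p ← -2.050566 + 0.42·(-1.560843) = -2.706120
p(1.84) ≈ -2.7061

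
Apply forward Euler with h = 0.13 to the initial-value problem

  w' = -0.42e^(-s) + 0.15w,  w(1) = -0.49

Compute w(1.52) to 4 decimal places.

Euler: w_{n+1} = w_n + h·f(s_n, w_n).
s=1.000000, w=-0.490000: f=-0.228009 → w ← -0.490000 + 0.13·(-0.228009) = -0.519641
s=1.130000, w=-0.519641: f=-0.213620 → w ← -0.519641 + 0.13·(-0.213620) = -0.547412
s=1.260000, w=-0.547412: f=-0.201246 → w ← -0.547412 + 0.13·(-0.201246) = -0.573574
s=1.390000, w=-0.573574: f=-0.190648 → w ← -0.573574 + 0.13·(-0.190648) = -0.598358
w(1.52) ≈ -0.5984

-0.5984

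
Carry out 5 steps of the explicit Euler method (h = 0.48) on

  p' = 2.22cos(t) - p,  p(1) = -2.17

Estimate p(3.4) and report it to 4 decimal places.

-1.5989

Euler: p_{n+1} = p_n + h·f(t_n, p_n).
t=1.000000, p=-2.170000: f=3.369471 → p ← -2.170000 + 0.48·3.369471 = -0.552654
t=1.480000, p=-0.552654: f=0.753945 → p ← -0.552654 + 0.48·0.753945 = -0.190760
t=1.960000, p=-0.190760: f=-0.651623 → p ← -0.190760 + 0.48·(-0.651623) = -0.503539
t=2.440000, p=-0.503539: f=-1.192131 → p ← -0.503539 + 0.48·(-1.192131) = -1.075762
t=2.920000, p=-1.075762: f=-1.089956 → p ← -1.075762 + 0.48·(-1.089956) = -1.598941
p(3.4) ≈ -1.5989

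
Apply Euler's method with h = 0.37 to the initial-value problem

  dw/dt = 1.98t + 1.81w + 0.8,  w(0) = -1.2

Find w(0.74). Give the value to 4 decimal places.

-2.2842

Euler: w_{n+1} = w_n + h·f(t_n, w_n).
t=0.000000, w=-1.200000: f=-1.372000 → w ← -1.200000 + 0.37·(-1.372000) = -1.707640
t=0.370000, w=-1.707640: f=-1.558228 → w ← -1.707640 + 0.37·(-1.558228) = -2.284185
w(0.74) ≈ -2.2842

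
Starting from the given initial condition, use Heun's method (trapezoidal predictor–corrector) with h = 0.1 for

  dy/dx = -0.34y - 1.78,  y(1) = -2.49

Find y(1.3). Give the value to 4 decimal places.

-2.7562

Heun: k1 = f(x_n, y_n); k2 = f(x_n + h, y_n + h·k1); y_{n+1} = y_n + (h/2)·(k1 + k2).
x=1.000000, y=-2.490000:
  k1 = f(1.000000, -2.490000) = -0.933400
  k2 = f(1.100000, -2.583340) = -0.901664
  y ← -2.490000 + (0.1/2)·(-0.933400 + (-0.901664)) = -2.581753
x=1.100000, y=-2.581753:
  k1 = f(1.100000, -2.581753) = -0.902204
  k2 = f(1.200000, -2.671974) = -0.871529
  y ← -2.581753 + (0.1/2)·(-0.902204 + (-0.871529)) = -2.670440
x=1.200000, y=-2.670440:
  k1 = f(1.200000, -2.670440) = -0.872050
  k2 = f(1.300000, -2.757645) = -0.842401
  y ← -2.670440 + (0.1/2)·(-0.872050 + (-0.842401)) = -2.756162
y(1.3) ≈ -2.7562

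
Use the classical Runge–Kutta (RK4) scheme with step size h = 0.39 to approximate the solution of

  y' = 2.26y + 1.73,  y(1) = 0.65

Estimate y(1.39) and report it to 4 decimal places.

2.6446

RK4: k1 = f(x_n, y_n); k2 = f(x_n + h/2, y_n + (h/2)·k1); k3 = f(x_n + h/2, y_n + (h/2)·k2); k4 = f(x_n + h, y_n + h·k3); y_{n+1} = y_n + (h/6)·(k1 + 2k2 + 2k3 + k4).
x=1.000000, y=0.650000:
  k1 = f(1.000000, 0.650000) = 3.199000
  k2 = f(1.195000, 1.273805) = 4.608799
  k3 = f(1.195000, 1.548716) = 5.230098
  k4 = f(1.390000, 2.689738) = 7.808808
  y ← 0.650000 + (0.39/6)·(k1 + 2k2 + 2k3 + k4) = 2.644564
y(1.39) ≈ 2.6446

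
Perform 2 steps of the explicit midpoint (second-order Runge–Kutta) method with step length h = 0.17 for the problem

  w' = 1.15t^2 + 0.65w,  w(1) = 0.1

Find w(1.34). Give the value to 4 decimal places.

Midpoint: k1 = f(t_n, w_n); k2 = f(t_n + h/2, w_n + (h/2)·k1); w_{n+1} = w_n + h·k2.
t=1.000000, w=0.100000:
  k1 = f(1.000000, 0.100000) = 1.215000
  k2 = f(1.085000, 0.203275) = 1.485937
  w ← 0.100000 + 0.17·1.485937 = 0.352609
t=1.170000, w=0.352609:
  k1 = f(1.170000, 0.352609) = 1.803431
  k2 = f(1.255000, 0.505901) = 2.140114
  w ← 0.352609 + 0.17·2.140114 = 0.716429
w(1.34) ≈ 0.7164

0.7164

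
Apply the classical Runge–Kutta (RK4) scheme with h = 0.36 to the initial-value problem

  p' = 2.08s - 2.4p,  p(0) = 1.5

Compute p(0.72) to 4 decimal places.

RK4: k1 = f(s_n, p_n); k2 = f(s_n + h/2, p_n + (h/2)·k1); k3 = f(s_n + h/2, p_n + (h/2)·k2); k4 = f(s_n + h, p_n + h·k3); p_{n+1} = p_n + (h/6)·(k1 + 2k2 + 2k3 + k4).
s=0.000000, p=1.500000:
  k1 = f(0.000000, 1.500000) = -3.600000
  k2 = f(0.180000, 0.852000) = -1.670400
  k3 = f(0.180000, 1.199328) = -2.503987
  k4 = f(0.360000, 0.598565) = -0.687755
  p ← 1.500000 + (0.36/6)·(k1 + 2k2 + 2k3 + k4) = 0.741808
s=0.360000, p=0.741808:
  k1 = f(0.360000, 0.741808) = -1.031540
  k2 = f(0.540000, 0.556131) = -0.211515
  k3 = f(0.540000, 0.703736) = -0.565765
  k4 = f(0.720000, 0.538133) = 0.206082
  p ← 0.741808 + (0.36/6)·(k1 + 2k2 + 2k3 + k4) = 0.599007
p(0.72) ≈ 0.5990

0.5990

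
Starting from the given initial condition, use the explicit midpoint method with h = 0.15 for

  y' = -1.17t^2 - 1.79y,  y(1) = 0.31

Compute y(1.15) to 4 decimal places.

Midpoint: k1 = f(t_n, y_n); k2 = f(t_n + h/2, y_n + (h/2)·k1); y_{n+1} = y_n + h·k2.
t=1.000000, y=0.310000:
  k1 = f(1.000000, 0.310000) = -1.724900
  k2 = f(1.075000, 0.180633) = -1.675413
  y ← 0.310000 + 0.15·(-1.675413) = 0.058688
y(1.15) ≈ 0.0587

0.0587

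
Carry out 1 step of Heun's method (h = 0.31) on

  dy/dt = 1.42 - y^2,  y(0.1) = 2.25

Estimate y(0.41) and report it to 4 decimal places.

Heun: k1 = f(t_n, y_n); k2 = f(t_n + h, y_n + h·k1); y_{n+1} = y_n + (h/2)·(k1 + k2).
t=0.100000, y=2.250000:
  k1 = f(0.100000, 2.250000) = -3.642500
  k2 = f(0.410000, 1.120825) = 0.163751
  y ← 2.250000 + (0.31/2)·(-3.642500 + 0.163751) = 1.710794
y(0.41) ≈ 1.7108

1.7108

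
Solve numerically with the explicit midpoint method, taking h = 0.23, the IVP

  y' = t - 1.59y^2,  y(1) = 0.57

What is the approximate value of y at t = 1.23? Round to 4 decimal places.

Midpoint: k1 = f(t_n, y_n); k2 = f(t_n + h/2, y_n + (h/2)·k1); y_{n+1} = y_n + h·k2.
t=1.000000, y=0.570000:
  k1 = f(1.000000, 0.570000) = 0.483409
  k2 = f(1.115000, 0.625592) = 0.492729
  y ← 0.570000 + 0.23·0.492729 = 0.683328
y(1.23) ≈ 0.6833

0.6833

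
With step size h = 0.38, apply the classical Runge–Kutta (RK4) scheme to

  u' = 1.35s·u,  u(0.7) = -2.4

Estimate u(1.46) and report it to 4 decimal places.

-7.2625

RK4: k1 = f(s_n, u_n); k2 = f(s_n + h/2, u_n + (h/2)·k1); k3 = f(s_n + h/2, u_n + (h/2)·k2); k4 = f(s_n + h, u_n + h·k3); u_{n+1} = u_n + (h/6)·(k1 + 2k2 + 2k3 + k4).
s=0.700000, u=-2.400000:
  k1 = f(0.700000, -2.400000) = -2.268000
  k2 = f(0.890000, -2.830920) = -3.401350
  k3 = f(0.890000, -3.046257) = -3.660077
  k4 = f(1.080000, -3.790829) = -5.527029
  u ← -2.400000 + (0.38/6)·(k1 + 2k2 + 2k3 + k4) = -3.788133
s=1.080000, u=-3.788133:
  k1 = f(1.080000, -3.788133) = -5.523097
  k2 = f(1.270000, -4.837521) = -8.293930
  k3 = f(1.270000, -5.363979) = -9.196543
  k4 = f(1.460000, -7.282819) = -14.354436
  u ← -3.788133 + (0.38/6)·(k1 + 2k2 + 2k3 + k4) = -7.262503
u(1.46) ≈ -7.2625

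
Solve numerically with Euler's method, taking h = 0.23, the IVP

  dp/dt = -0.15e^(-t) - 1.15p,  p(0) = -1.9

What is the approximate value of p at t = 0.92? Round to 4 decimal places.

Euler: p_{n+1} = p_n + h·f(t_n, p_n).
t=0.000000, p=-1.900000: f=2.035000 → p ← -1.900000 + 0.23·2.035000 = -1.431950
t=0.230000, p=-1.431950: f=1.527562 → p ← -1.431950 + 0.23·1.527562 = -1.080611
t=0.460000, p=-1.080611: f=1.148010 → p ← -1.080611 + 0.23·1.148010 = -0.816568
t=0.690000, p=-0.816568: f=0.863817 → p ← -0.816568 + 0.23·0.863817 = -0.617890
p(0.92) ≈ -0.6179

-0.6179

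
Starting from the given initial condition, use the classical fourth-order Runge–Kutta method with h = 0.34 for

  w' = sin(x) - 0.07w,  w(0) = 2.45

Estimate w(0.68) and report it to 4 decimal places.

RK4: k1 = f(x_n, w_n); k2 = f(x_n + h/2, w_n + (h/2)·k1); k3 = f(x_n + h/2, w_n + (h/2)·k2); k4 = f(x_n + h, w_n + h·k3); w_{n+1} = w_n + (h/6)·(k1 + 2k2 + 2k3 + k4).
x=0.000000, w=2.450000:
  k1 = f(0.000000, 2.450000) = -0.171500
  k2 = f(0.170000, 2.420845) = -0.000277
  k3 = f(0.170000, 2.449953) = -0.002314
  k4 = f(0.340000, 2.449213) = 0.162042
  w ← 2.450000 + (0.34/6)·(k1 + 2k2 + 2k3 + k4) = 2.449170
x=0.340000, w=2.449170:
  k1 = f(0.340000, 2.449170) = 0.162045
  k2 = f(0.510000, 2.476718) = 0.314807
  k3 = f(0.510000, 2.502688) = 0.312989
  k4 = f(0.680000, 2.555587) = 0.449902
  w ← 2.449170 + (0.34/6)·(k1 + 2k2 + 2k3 + k4) = 2.554998
w(0.68) ≈ 2.5550

2.5550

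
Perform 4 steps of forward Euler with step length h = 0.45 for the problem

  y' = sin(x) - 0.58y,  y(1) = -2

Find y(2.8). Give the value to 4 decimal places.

Euler: y_{n+1} = y_n + h·f(x_n, y_n).
x=1.000000, y=-2.000000: f=2.001471 → y ← -2.000000 + 0.45·2.001471 = -1.099338
x=1.450000, y=-1.099338: f=1.630329 → y ← -1.099338 + 0.45·1.630329 = -0.365690
x=1.900000, y=-0.365690: f=1.158400 → y ← -0.365690 + 0.45·1.158400 = 0.155590
x=2.350000, y=0.155590: f=0.621231 → y ← 0.155590 + 0.45·0.621231 = 0.435144
y(2.8) ≈ 0.4351

0.4351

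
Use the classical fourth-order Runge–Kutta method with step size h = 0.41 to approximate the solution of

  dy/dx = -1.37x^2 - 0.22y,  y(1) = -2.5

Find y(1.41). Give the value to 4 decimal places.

-3.0758

RK4: k1 = f(x_n, y_n); k2 = f(x_n + h/2, y_n + (h/2)·k1); k3 = f(x_n + h/2, y_n + (h/2)·k2); k4 = f(x_n + h, y_n + h·k3); y_{n+1} = y_n + (h/6)·(k1 + 2k2 + 2k3 + k4).
x=1.000000, y=-2.500000:
  k1 = f(1.000000, -2.500000) = -0.820000
  k2 = f(1.205000, -2.668100) = -1.402292
  k3 = f(1.205000, -2.787470) = -1.376031
  k4 = f(1.410000, -3.064173) = -2.049579
  y ← -2.500000 + (0.41/6)·(k1 + 2k2 + 2k3 + k4) = -3.075792
y(1.41) ≈ -3.0758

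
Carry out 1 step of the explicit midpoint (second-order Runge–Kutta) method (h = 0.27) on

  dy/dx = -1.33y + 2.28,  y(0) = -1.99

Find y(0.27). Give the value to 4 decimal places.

Midpoint: k1 = f(x_n, y_n); k2 = f(x_n + h/2, y_n + (h/2)·k1); y_{n+1} = y_n + h·k2.
x=0.000000, y=-1.990000:
  k1 = f(0.000000, -1.990000) = 4.926700
  k2 = f(0.135000, -1.324895) = 4.042111
  y ← -1.990000 + 0.27·4.042111 = -0.898630
y(0.27) ≈ -0.8986

-0.8986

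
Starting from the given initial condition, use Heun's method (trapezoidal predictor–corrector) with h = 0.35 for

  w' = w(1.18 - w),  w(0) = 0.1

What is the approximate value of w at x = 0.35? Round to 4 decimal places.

0.1440

Heun: k1 = f(x_n, w_n); k2 = f(x_n + h, w_n + h·k1); w_{n+1} = w_n + (h/2)·(k1 + k2).
x=0.000000, w=0.100000:
  k1 = f(0.000000, 0.100000) = 0.108000
  k2 = f(0.350000, 0.137800) = 0.143615
  w ← 0.100000 + (0.35/2)·(0.108000 + 0.143615) = 0.144033
w(0.35) ≈ 0.1440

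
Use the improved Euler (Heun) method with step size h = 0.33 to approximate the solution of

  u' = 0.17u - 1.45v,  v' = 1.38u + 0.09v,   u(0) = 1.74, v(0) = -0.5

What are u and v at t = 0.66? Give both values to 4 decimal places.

Heun on (u,v): k1 = f(t_n, state_n); k2 = f(t_n + h, state_n + h·k1); state_{n+1} = state_n + (h/2)·(k1 + k2).
0.000000: (1.740000, -0.500000)
  k1 = (1.020800, 2.356200)
  predictor → (2.076864, 0.277546)
  k2 = (-0.049375, 2.891051)
  → (1.900285, 0.365796)
0.330000: (1.900285, 0.365796)
  k1 = (-0.207356, 2.655315)
  predictor → (1.831858, 1.242051)
  k2 = (-1.489557, 2.639748)
  → (1.620294, 1.239482)
(u(0.66), v(0.66)) ≈ (1.6203, 1.2395)

1.6203, 1.2395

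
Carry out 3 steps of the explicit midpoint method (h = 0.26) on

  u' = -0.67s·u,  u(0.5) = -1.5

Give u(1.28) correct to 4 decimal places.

-0.9386

Midpoint: k1 = f(s_n, u_n); k2 = f(s_n + h/2, u_n + (h/2)·k1); u_{n+1} = u_n + h·k2.
s=0.500000, u=-1.500000:
  k1 = f(0.500000, -1.500000) = 0.502500
  k2 = f(0.630000, -1.434675) = 0.605576
  u ← -1.500000 + 0.26·0.605576 = -1.342550
s=0.760000, u=-1.342550:
  k1 = f(0.760000, -1.342550) = 0.683627
  k2 = f(0.890000, -1.253679) = 0.747569
  u ← -1.342550 + 0.26·0.747569 = -1.148182
s=1.020000, u=-1.148182:
  k1 = f(1.020000, -1.148182) = 0.784668
  k2 = f(1.150000, -1.046176) = 0.806078
  u ← -1.148182 + 0.26·0.806078 = -0.938602
u(1.28) ≈ -0.9386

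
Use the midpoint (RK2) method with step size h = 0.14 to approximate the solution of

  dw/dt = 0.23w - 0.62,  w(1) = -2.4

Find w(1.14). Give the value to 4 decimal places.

-2.5667

Midpoint: k1 = f(t_n, w_n); k2 = f(t_n + h/2, w_n + (h/2)·k1); w_{n+1} = w_n + h·k2.
t=1.000000, w=-2.400000:
  k1 = f(1.000000, -2.400000) = -1.172000
  k2 = f(1.070000, -2.482040) = -1.190869
  w ← -2.400000 + 0.14·(-1.190869) = -2.566722
w(1.14) ≈ -2.5667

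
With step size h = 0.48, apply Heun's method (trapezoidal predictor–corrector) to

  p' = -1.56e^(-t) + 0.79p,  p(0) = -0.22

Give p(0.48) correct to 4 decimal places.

-1.0673

Heun: k1 = f(t_n, p_n); k2 = f(t_n + h, p_n + h·k1); p_{n+1} = p_n + (h/2)·(k1 + k2).
t=0.000000, p=-0.220000:
  k1 = f(0.000000, -0.220000) = -1.733800
  k2 = f(0.480000, -1.052224) = -1.796559
  p ← -0.220000 + (0.48/2)·(-1.733800 + (-1.796559)) = -1.067286
p(0.48) ≈ -1.0673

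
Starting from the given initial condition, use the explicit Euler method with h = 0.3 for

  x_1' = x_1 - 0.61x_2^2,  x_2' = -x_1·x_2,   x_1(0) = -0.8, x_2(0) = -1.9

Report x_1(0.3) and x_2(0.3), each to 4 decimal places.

-1.7006, -2.3560

Euler on (x_1,x_2): x_1_{n+1} = x_1_n + h·x_1', x_2_{n+1} = x_2_n + h·x_2'.
0.000000: (-0.800000, -1.900000); f=(-3.002100, -1.520000) → (-1.700630, -2.356000)
(x_1(0.3), x_2(0.3)) ≈ (-1.7006, -2.3560)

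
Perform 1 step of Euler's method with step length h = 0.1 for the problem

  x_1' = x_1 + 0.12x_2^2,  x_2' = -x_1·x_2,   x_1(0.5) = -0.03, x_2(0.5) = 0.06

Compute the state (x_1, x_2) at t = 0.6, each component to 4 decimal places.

-0.0330, 0.0602

Euler on (x_1,x_2): x_1_{n+1} = x_1_n + h·x_1', x_2_{n+1} = x_2_n + h·x_2'.
0.500000: (-0.030000, 0.060000); f=(-0.029568, 0.001800) → (-0.032957, 0.060180)
(x_1(0.6), x_2(0.6)) ≈ (-0.0330, 0.0602)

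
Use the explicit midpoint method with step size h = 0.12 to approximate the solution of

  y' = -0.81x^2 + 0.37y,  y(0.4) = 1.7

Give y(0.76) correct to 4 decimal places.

1.8360

Midpoint: k1 = f(x_n, y_n); k2 = f(x_n + h/2, y_n + (h/2)·k1); y_{n+1} = y_n + h·k2.
x=0.400000, y=1.700000:
  k1 = f(0.400000, 1.700000) = 0.499400
  k2 = f(0.460000, 1.729964) = 0.468691
  y ← 1.700000 + 0.12·0.468691 = 1.756243
x=0.520000, y=1.756243:
  k1 = f(0.520000, 1.756243) = 0.430786
  k2 = f(0.580000, 1.782090) = 0.386889
  y ← 1.756243 + 0.12·0.386889 = 1.802670
x=0.640000, y=1.802670:
  k1 = f(0.640000, 1.802670) = 0.335212
  k2 = f(0.700000, 1.822782) = 0.277529
  y ← 1.802670 + 0.12·0.277529 = 1.835973
y(0.76) ≈ 1.8360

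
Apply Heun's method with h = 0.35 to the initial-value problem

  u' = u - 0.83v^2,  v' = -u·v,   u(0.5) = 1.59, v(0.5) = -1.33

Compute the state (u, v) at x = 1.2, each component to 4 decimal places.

2.4717, -0.4225

Heun on (u,v): k1 = f(x_n, state_n); k2 = f(x_n + h, state_n + h·k1); state_{n+1} = state_n + (h/2)·(k1 + k2).
0.500000: (1.590000, -1.330000)
  k1 = (0.121813, 2.114700)
  predictor → (1.632635, -0.589855)
  k2 = (1.343854, 0.963018)
  → (1.846492, -0.791399)
0.850000: (1.846492, -0.791399)
  k1 = (1.326652, 1.461312)
  predictor → (2.310820, -0.279940)
  k2 = (2.245776, 0.646891)
  → (2.471666, -0.422464)
(u(1.2), v(1.2)) ≈ (2.4717, -0.4225)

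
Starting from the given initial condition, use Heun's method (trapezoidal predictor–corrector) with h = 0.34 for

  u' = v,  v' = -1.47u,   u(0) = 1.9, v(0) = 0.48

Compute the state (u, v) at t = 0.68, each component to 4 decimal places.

Heun on (u,v): k1 = f(t_n, state_n); k2 = f(t_n + h, state_n + h·k1); state_{n+1} = state_n + (h/2)·(k1 + k2).
0.000000: (1.900000, 0.480000)
  k1 = (0.480000, -2.793000)
  predictor → (2.063200, -0.469620)
  k2 = (-0.469620, -3.032904)
  → (1.901765, -0.510404)
0.340000: (1.901765, -0.510404)
  k1 = (-0.510404, -2.795594)
  predictor → (1.728227, -1.460906)
  k2 = (-1.460906, -2.540494)
  → (1.566642, -1.417539)
(u(0.68), v(0.68)) ≈ (1.5666, -1.4175)

1.5666, -1.4175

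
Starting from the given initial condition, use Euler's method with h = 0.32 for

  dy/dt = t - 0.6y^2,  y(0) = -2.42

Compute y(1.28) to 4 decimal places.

Euler: y_{n+1} = y_n + h·f(t_n, y_n).
t=0.000000, y=-2.420000: f=-3.513840 → y ← -2.420000 + 0.32·(-3.513840) = -3.544429
t=0.320000, y=-3.544429: f=-7.217785 → y ← -3.544429 + 0.32·(-7.217785) = -5.854120
t=0.640000, y=-5.854120: f=-19.922433 → y ← -5.854120 + 0.32·(-19.922433) = -12.229299
t=0.960000, y=-12.229299: f=-88.773449 → y ← -12.229299 + 0.32·(-88.773449) = -40.636802
y(1.28) ≈ -40.6368

-40.6368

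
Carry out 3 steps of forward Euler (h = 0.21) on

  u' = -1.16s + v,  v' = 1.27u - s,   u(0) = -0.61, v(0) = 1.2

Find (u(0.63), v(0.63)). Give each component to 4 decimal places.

Euler on (u,v): u_{n+1} = u_n + h·u', v_{n+1} = v_n + h·v'.
0.000000: (-0.610000, 1.200000); f=(1.200000, -0.774700) → (-0.358000, 1.037313)
0.210000: (-0.358000, 1.037313); f=(0.793713, -0.664660) → (-0.191320, 0.897734)
0.420000: (-0.191320, 0.897734); f=(0.410534, -0.662977) → (-0.105108, 0.758509)
(u(0.63), v(0.63)) ≈ (-0.1051, 0.7585)

-0.1051, 0.7585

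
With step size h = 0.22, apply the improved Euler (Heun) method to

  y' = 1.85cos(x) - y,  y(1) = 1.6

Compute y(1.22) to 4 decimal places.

1.4424

Heun: k1 = f(x_n, y_n); k2 = f(x_n + h, y_n + h·k1); y_{n+1} = y_n + (h/2)·(k1 + k2).
x=1.000000, y=1.600000:
  k1 = f(1.000000, 1.600000) = -0.600441
  k2 = f(1.220000, 1.467903) = -0.832158
  y ← 1.600000 + (0.22/2)·(-0.600441 + (-0.832158)) = 1.442414
y(1.22) ≈ 1.4424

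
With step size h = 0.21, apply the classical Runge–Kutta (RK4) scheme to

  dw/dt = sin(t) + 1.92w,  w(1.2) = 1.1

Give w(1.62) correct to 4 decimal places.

RK4: k1 = f(t_n, w_n); k2 = f(t_n + h/2, w_n + (h/2)·k1); k3 = f(t_n + h/2, w_n + (h/2)·k2); k4 = f(t_n + h, w_n + h·k3); w_{n+1} = w_n + (h/6)·(k1 + 2k2 + 2k3 + k4).
t=1.200000, w=1.100000:
  k1 = f(1.200000, 1.100000) = 3.044039
  k2 = f(1.305000, 1.419624) = 3.690562
  k3 = f(1.305000, 1.487509) = 3.820901
  k4 = f(1.410000, 1.902389) = 4.639687
  w ← 1.100000 + (0.21/6)·(k1 + 2k2 + 2k3 + k4) = 1.894733
t=1.410000, w=1.894733:
  k1 = f(1.410000, 1.894733) = 4.624987
  k2 = f(1.515000, 2.380356) = 5.568728
  k3 = f(1.515000, 2.479449) = 5.758986
  k4 = f(1.620000, 3.104120) = 6.958700
  w ← 1.894733 + (0.21/6)·(k1 + 2k2 + 2k3 + k4) = 3.093102
w(1.62) ≈ 3.0931

3.0931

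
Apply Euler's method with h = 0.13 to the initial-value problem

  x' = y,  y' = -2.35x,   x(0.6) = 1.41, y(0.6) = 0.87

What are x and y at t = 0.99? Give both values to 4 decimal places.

1.5768, -0.5088

Euler on (x,y): x_{n+1} = x_n + h·x', y_{n+1} = y_n + h·y'.
0.600000: (1.410000, 0.870000); f=(0.870000, -3.313500) → (1.523100, 0.439245)
0.730000: (1.523100, 0.439245); f=(0.439245, -3.579285) → (1.580202, -0.026062)
0.860000: (1.580202, -0.026062); f=(-0.026062, -3.713474) → (1.576814, -0.508814)
(x(0.99), y(0.99)) ≈ (1.5768, -0.5088)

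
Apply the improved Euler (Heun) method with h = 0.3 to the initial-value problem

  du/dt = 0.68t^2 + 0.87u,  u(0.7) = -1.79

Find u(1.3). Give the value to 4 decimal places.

-2.4874

Heun: k1 = f(t_n, u_n); k2 = f(t_n + h, u_n + h·k1); u_{n+1} = u_n + (h/2)·(k1 + k2).
t=0.700000, u=-1.790000:
  k1 = f(0.700000, -1.790000) = -1.224100
  k2 = f(1.000000, -2.157230) = -1.196790
  u ← -1.790000 + (0.3/2)·(-1.224100 + (-1.196790)) = -2.153134
t=1.000000, u=-2.153134:
  k1 = f(1.000000, -2.153134) = -1.193226
  k2 = f(1.300000, -2.511101) = -1.035458
  u ← -2.153134 + (0.3/2)·(-1.193226 + (-1.035458)) = -2.487436
u(1.3) ≈ -2.4874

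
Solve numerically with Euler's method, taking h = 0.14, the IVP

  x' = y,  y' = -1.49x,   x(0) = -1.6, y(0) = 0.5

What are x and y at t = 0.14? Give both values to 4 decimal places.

-1.5300, 0.8338

Euler on (x,y): x_{n+1} = x_n + h·x', y_{n+1} = y_n + h·y'.
0.000000: (-1.600000, 0.500000); f=(0.500000, 2.384000) → (-1.530000, 0.833760)
(x(0.14), y(0.14)) ≈ (-1.5300, 0.8338)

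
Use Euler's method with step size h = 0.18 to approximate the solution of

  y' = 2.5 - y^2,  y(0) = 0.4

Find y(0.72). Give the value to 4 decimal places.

1.4780

Euler: y_{n+1} = y_n + h·f(t_n, y_n).
t=0.000000, y=0.400000: f=2.340000 → y ← 0.400000 + 0.18·2.340000 = 0.821200
t=0.180000, y=0.821200: f=1.825631 → y ← 0.821200 + 0.18·1.825631 = 1.149814
t=0.360000, y=1.149814: f=1.177929 → y ← 1.149814 + 0.18·1.177929 = 1.361841
t=0.540000, y=1.361841: f=0.645390 → y ← 1.361841 + 0.18·0.645390 = 1.478011
y(0.72) ≈ 1.4780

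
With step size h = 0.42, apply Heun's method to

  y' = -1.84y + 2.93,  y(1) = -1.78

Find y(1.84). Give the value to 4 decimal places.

Heun: k1 = f(t_n, y_n); k2 = f(t_n + h, y_n + h·k1); y_{n+1} = y_n + (h/2)·(k1 + k2).
t=1.000000, y=-1.780000:
  k1 = f(1.000000, -1.780000) = 6.205200
  k2 = f(1.420000, 0.826184) = 1.409821
  y ← -1.780000 + (0.42/2)·(6.205200 + 1.409821) = -0.180845
t=1.420000, y=-0.180845:
  k1 = f(1.420000, -0.180845) = 3.262756
  k2 = f(1.840000, 1.189512) = 0.741298
  y ← -0.180845 + (0.42/2)·(3.262756 + 0.741298) = 0.660006
y(1.84) ≈ 0.6600

0.6600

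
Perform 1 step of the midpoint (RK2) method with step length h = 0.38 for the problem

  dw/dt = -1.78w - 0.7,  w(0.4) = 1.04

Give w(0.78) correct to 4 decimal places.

0.3984

Midpoint: k1 = f(t_n, w_n); k2 = f(t_n + h/2, w_n + (h/2)·k1); w_{n+1} = w_n + h·k2.
t=0.400000, w=1.040000:
  k1 = f(0.400000, 1.040000) = -2.551200
  k2 = f(0.590000, 0.555272) = -1.688384
  w ← 1.040000 + 0.38·(-1.688384) = 0.398414
w(0.78) ≈ 0.3984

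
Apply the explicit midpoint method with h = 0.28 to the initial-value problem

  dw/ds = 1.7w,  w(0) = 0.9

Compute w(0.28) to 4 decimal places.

Midpoint: k1 = f(s_n, w_n); k2 = f(s_n + h/2, w_n + (h/2)·k1); w_{n+1} = w_n + h·k2.
s=0.000000, w=0.900000:
  k1 = f(0.000000, 0.900000) = 1.530000
  k2 = f(0.140000, 1.114200) = 1.894140
  w ← 0.900000 + 0.28·1.894140 = 1.430359
w(0.28) ≈ 1.4304

1.4304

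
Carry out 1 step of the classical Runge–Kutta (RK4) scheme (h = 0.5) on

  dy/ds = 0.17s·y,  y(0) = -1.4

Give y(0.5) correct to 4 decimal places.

RK4: k1 = f(s_n, y_n); k2 = f(s_n + h/2, y_n + (h/2)·k1); k3 = f(s_n + h/2, y_n + (h/2)·k2); k4 = f(s_n + h, y_n + h·k3); y_{n+1} = y_n + (h/6)·(k1 + 2k2 + 2k3 + k4).
s=0.000000, y=-1.400000:
  k1 = f(0.000000, -1.400000) = 0.000000
  k2 = f(0.250000, -1.400000) = -0.059500
  k3 = f(0.250000, -1.414875) = -0.060132
  k4 = f(0.500000, -1.430066) = -0.121556
  y ← -1.400000 + (0.5/6)·(k1 + 2k2 + 2k3 + k4) = -1.430068
y(0.5) ≈ -1.4301

-1.4301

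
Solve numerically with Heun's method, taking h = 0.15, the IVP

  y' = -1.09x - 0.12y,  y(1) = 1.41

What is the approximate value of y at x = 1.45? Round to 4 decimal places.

Heun: k1 = f(x_n, y_n); k2 = f(x_n + h, y_n + h·k1); y_{n+1} = y_n + (h/2)·(k1 + k2).
x=1.000000, y=1.410000:
  k1 = f(1.000000, 1.410000) = -1.259200
  k2 = f(1.150000, 1.221120) = -1.400034
  y ← 1.410000 + (0.15/2)·(-1.259200 + (-1.400034)) = 1.210557
x=1.150000, y=1.210557:
  k1 = f(1.150000, 1.210557) = -1.398767
  k2 = f(1.300000, 1.000742) = -1.537089
  y ← 1.210557 + (0.15/2)·(-1.398767 + (-1.537089)) = 0.990368
x=1.300000, y=0.990368:
  k1 = f(1.300000, 0.990368) = -1.535844
  k2 = f(1.450000, 0.759992) = -1.671699
  y ← 0.990368 + (0.15/2)·(-1.535844 + (-1.671699)) = 0.749802
y(1.45) ≈ 0.7498

0.7498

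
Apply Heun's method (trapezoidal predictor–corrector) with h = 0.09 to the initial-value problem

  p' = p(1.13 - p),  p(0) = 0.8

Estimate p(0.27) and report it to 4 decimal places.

Heun: k1 = f(t_n, p_n); k2 = f(t_n + h, p_n + h·k1); p_{n+1} = p_n + (h/2)·(k1 + k2).
t=0.000000, p=0.800000:
  k1 = f(0.000000, 0.800000) = 0.264000
  k2 = f(0.090000, 0.823760) = 0.252268
  p ← 0.800000 + (0.09/2)·(0.264000 + 0.252268) = 0.823232
t=0.090000, p=0.823232:
  k1 = f(0.090000, 0.823232) = 0.252541
  k2 = f(0.180000, 0.845961) = 0.240286
  p ← 0.823232 + (0.09/2)·(0.252541 + 0.240286) = 0.845409
t=0.180000, p=0.845409:
  k1 = f(0.180000, 0.845409) = 0.240596
  k2 = f(0.270000, 0.867063) = 0.227983
  p ← 0.845409 + (0.09/2)·(0.240596 + 0.227983) = 0.866495
p(0.27) ≈ 0.8665

0.8665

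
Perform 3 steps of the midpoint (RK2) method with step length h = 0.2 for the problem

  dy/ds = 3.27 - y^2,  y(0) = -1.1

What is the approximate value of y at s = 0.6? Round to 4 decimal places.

0.6570

Midpoint: k1 = f(s_n, y_n); k2 = f(s_n + h/2, y_n + (h/2)·k1); y_{n+1} = y_n + h·k2.
s=0.000000, y=-1.100000:
  k1 = f(0.000000, -1.100000) = 2.060000
  k2 = f(0.100000, -0.894000) = 2.470764
  y ← -1.100000 + 0.2·2.470764 = -0.605847
s=0.200000, y=-0.605847:
  k1 = f(0.200000, -0.605847) = 2.902949
  k2 = f(0.300000, -0.315552) = 3.170427
  y ← -0.605847 + 0.2·3.170427 = 0.028238
s=0.400000, y=0.028238:
  k1 = f(0.400000, 0.028238) = 3.269203
  k2 = f(0.500000, 0.355158) = 3.143863
  y ← 0.028238 + 0.2·3.143863 = 0.657011
y(0.6) ≈ 0.6570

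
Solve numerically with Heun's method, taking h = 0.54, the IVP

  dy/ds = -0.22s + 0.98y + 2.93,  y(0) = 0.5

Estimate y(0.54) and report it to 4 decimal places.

Heun: k1 = f(s_n, y_n); k2 = f(s_n + h, y_n + h·k1); y_{n+1} = y_n + (h/2)·(k1 + k2).
s=0.000000, y=0.500000:
  k1 = f(0.000000, 0.500000) = 3.420000
  k2 = f(0.540000, 2.346800) = 5.111064
  y ← 0.500000 + (0.54/2)·(3.420000 + 5.111064) = 2.803387
y(0.54) ≈ 2.8034

2.8034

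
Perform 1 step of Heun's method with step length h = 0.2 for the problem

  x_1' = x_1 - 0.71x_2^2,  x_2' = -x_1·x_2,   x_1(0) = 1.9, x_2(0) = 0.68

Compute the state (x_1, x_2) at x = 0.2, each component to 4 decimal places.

2.2660, 0.4574

Heun on (x_1,x_2): k1 = f(x_n, state_n); k2 = f(x_n + h, state_n + h·k1); state_{n+1} = state_n + (h/2)·(k1 + k2).
0.000000: (1.900000, 0.680000)
  k1 = (1.571696, -1.292000)
  predictor → (2.214339, 0.421600)
  k2 = (2.088139, -0.933565)
  → (2.265984, 0.457443)
(x_1(0.2), x_2(0.2)) ≈ (2.2660, 0.4574)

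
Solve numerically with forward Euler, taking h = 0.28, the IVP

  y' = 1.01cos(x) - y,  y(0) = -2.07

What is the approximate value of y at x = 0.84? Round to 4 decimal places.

-0.1907

Euler: y_{n+1} = y_n + h·f(x_n, y_n).
x=0.000000, y=-2.070000: f=3.080000 → y ← -2.070000 + 0.28·3.080000 = -1.207600
x=0.280000, y=-1.207600: f=2.178266 → y ← -1.207600 + 0.28·2.178266 = -0.597686
x=0.560000, y=-0.597686: f=1.453413 → y ← -0.597686 + 0.28·1.453413 = -0.190730
y(0.84) ≈ -0.1907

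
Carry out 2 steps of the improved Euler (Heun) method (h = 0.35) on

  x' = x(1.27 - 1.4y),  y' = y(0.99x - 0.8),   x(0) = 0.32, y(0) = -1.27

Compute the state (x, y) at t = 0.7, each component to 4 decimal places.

Heun on (x,y): k1 = f(t_n, state_n); k2 = f(t_n + h, state_n + h·k1); state_{n+1} = state_n + (h/2)·(k1 + k2).
0.000000: (0.320000, -1.270000)
  k1 = (0.975360, 0.613664)
  predictor → (0.661376, -1.055218)
  k2 = (1.817001, 0.153257)
  → (0.808663, -1.135789)
0.350000: (0.808663, -1.135789)
  k1 = (2.312861, -0.000655)
  predictor → (1.618165, -1.136018)
  k2 = (4.628639, -0.911067)
  → (2.023426, -1.295340)
(x(0.7), y(0.7)) ≈ (2.0234, -1.2953)

2.0234, -1.2953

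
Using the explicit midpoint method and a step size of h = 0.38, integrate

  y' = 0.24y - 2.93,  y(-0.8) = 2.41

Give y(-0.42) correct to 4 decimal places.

Midpoint: k1 = f(x_n, y_n); k2 = f(x_n + h/2, y_n + (h/2)·k1); y_{n+1} = y_n + h·k2.
x=-0.800000, y=2.410000:
  k1 = f(-0.800000, 2.410000) = -2.351600
  k2 = f(-0.610000, 1.963196) = -2.458833
  y ← 2.410000 + 0.38·(-2.458833) = 1.475643
y(-0.42) ≈ 1.4756

1.4756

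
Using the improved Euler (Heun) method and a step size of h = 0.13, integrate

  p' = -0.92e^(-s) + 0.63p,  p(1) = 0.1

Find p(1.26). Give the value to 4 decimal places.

Heun: k1 = f(s_n, p_n); k2 = f(s_n + h, p_n + h·k1); p_{n+1} = p_n + (h/2)·(k1 + k2).
s=1.000000, p=0.100000:
  k1 = f(1.000000, 0.100000) = -0.275449
  k2 = f(1.130000, 0.064192) = -0.256750
  p ← 0.100000 + (0.13/2)·(-0.275449 + (-0.256750)) = 0.065407
s=1.130000, p=0.065407:
  k1 = f(1.130000, 0.065407) = -0.255984
  k2 = f(1.260000, 0.032129) = -0.240720
  p ← 0.065407 + (0.13/2)·(-0.255984 + (-0.240720)) = 0.033121
p(1.26) ≈ 0.0331

0.0331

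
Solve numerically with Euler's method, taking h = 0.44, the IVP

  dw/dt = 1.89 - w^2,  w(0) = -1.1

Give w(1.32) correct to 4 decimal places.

0.5524

Euler: w_{n+1} = w_n + h·f(t_n, w_n).
t=0.000000, w=-1.100000: f=0.680000 → w ← -1.100000 + 0.44·0.680000 = -0.800800
t=0.440000, w=-0.800800: f=1.248719 → w ← -0.800800 + 0.44·1.248719 = -0.251363
t=0.880000, w=-0.251363: f=1.826816 → w ← -0.251363 + 0.44·1.826816 = 0.552436
w(1.32) ≈ 0.5524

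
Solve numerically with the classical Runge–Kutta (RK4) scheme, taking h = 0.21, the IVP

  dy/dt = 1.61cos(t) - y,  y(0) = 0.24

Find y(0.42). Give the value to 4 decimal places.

0.6920

RK4: k1 = f(t_n, y_n); k2 = f(t_n + h/2, y_n + (h/2)·k1); k3 = f(t_n + h/2, y_n + (h/2)·k2); k4 = f(t_n + h, y_n + h·k3); y_{n+1} = y_n + (h/6)·(k1 + 2k2 + 2k3 + k4).
t=0.000000, y=0.240000:
  k1 = f(0.000000, 0.240000) = 1.370000
  k2 = f(0.105000, 0.383850) = 1.217283
  k3 = f(0.105000, 0.367815) = 1.233318
  k4 = f(0.210000, 0.498997) = 1.075633
  y ← 0.240000 + (0.21/6)·(k1 + 2k2 + 2k3 + k4) = 0.497139
t=0.210000, y=0.497139:
  k1 = f(0.210000, 0.497139) = 1.077491
  k2 = f(0.315000, 0.610276) = 0.920506
  k3 = f(0.315000, 0.593792) = 0.936990
  k4 = f(0.420000, 0.693907) = 0.776166
  y ← 0.497139 + (0.21/6)·(k1 + 2k2 + 2k3 + k4) = 0.692042
y(0.42) ≈ 0.6920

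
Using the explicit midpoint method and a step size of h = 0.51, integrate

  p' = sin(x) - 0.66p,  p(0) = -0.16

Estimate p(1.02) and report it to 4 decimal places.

0.3210

Midpoint: k1 = f(x_n, p_n); k2 = f(x_n + h/2, p_n + (h/2)·k1); p_{n+1} = p_n + h·k2.
x=0.000000, p=-0.160000:
  k1 = f(0.000000, -0.160000) = 0.105600
  k2 = f(0.255000, -0.133072) = 0.340073
  p ← -0.160000 + 0.51·0.340073 = 0.013437
x=0.510000, p=0.013437:
  k1 = f(0.510000, 0.013437) = 0.479309
  k2 = f(0.765000, 0.135661) = 0.603001
  p ← 0.013437 + 0.51·0.603001 = 0.320968
p(1.02) ≈ 0.3210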